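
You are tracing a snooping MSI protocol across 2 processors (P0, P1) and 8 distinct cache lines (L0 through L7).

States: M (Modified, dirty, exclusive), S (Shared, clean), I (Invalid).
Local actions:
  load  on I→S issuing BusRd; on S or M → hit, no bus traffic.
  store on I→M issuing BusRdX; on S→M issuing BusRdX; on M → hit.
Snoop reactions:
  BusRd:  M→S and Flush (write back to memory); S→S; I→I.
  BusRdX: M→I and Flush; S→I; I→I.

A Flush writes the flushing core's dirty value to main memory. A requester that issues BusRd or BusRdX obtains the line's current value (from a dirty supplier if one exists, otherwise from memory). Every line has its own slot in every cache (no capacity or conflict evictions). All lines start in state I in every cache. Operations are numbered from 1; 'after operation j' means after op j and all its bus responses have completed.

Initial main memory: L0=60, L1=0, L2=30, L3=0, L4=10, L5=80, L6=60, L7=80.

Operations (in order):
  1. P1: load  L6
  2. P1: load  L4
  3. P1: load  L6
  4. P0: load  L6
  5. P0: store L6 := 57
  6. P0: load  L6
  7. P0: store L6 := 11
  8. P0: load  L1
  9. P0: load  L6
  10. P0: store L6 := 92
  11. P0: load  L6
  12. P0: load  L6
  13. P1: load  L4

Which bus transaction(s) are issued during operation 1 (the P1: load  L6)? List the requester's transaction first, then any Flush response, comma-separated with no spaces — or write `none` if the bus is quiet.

step 1: P1: load  L6  ⟶  IS  (L6)  txn=BusRd  M[L6]=60
step 2: P1: load  L4  ⟶  IS  (L4)  txn=BusRd  M[L4]=10
step 3: P1: load  L6  ⟶  IS  (L6)  txn=∅  M[L6]=60
step 4: P0: load  L6  ⟶  SS  (L6)  txn=BusRd  M[L6]=60
step 5: P0: store L6 := 57  ⟶  MI  (L6)  txn=BusRdX  M[L6]=60
step 6: P0: load  L6  ⟶  MI  (L6)  txn=∅  M[L6]=60
step 7: P0: store L6 := 11  ⟶  MI  (L6)  txn=∅  M[L6]=60
step 8: P0: load  L1  ⟶  SI  (L1)  txn=BusRd  M[L1]=0
step 9: P0: load  L6  ⟶  MI  (L6)  txn=∅  M[L6]=60
step 10: P0: store L6 := 92  ⟶  MI  (L6)  txn=∅  M[L6]=60
step 11: P0: load  L6  ⟶  MI  (L6)  txn=∅  M[L6]=60
step 12: P0: load  L6  ⟶  MI  (L6)  txn=∅  M[L6]=60
step 13: P1: load  L4  ⟶  IS  (L4)  txn=∅  M[L4]=10

bus = BusRd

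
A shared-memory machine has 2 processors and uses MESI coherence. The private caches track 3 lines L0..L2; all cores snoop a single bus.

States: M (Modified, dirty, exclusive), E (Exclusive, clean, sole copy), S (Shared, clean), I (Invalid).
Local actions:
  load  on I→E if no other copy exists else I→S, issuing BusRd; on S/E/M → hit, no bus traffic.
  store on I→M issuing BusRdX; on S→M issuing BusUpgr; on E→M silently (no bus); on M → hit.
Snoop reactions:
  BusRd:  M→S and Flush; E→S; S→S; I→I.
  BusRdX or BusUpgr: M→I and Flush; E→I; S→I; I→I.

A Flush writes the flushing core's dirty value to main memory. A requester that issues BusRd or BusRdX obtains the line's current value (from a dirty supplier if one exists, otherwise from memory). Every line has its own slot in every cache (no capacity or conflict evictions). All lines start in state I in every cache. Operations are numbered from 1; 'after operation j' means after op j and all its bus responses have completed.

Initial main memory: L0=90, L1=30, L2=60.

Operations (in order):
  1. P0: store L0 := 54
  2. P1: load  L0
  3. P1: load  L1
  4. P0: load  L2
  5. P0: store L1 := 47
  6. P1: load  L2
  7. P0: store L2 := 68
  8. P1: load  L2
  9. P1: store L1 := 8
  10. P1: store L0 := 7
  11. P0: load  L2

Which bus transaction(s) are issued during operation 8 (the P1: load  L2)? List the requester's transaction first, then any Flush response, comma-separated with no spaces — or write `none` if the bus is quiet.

bus = BusRd,Flush

1. P0: store L0 := 54  bus=[BusRdX]  L0: P0=M P1=I  mem[L0]=90
2. P1: load  L0  bus=[BusRd,Flush]  L0: P0=S P1=S  mem[L0]=54
3. P1: load  L1  bus=[BusRd]  L1: P0=I P1=E  mem[L1]=30
4. P0: load  L2  bus=[BusRd]  L2: P0=E P1=I  mem[L2]=60
5. P0: store L1 := 47  bus=[BusRdX]  L1: P0=M P1=I  mem[L1]=30
6. P1: load  L2  bus=[BusRd]  L2: P0=S P1=S  mem[L2]=60
7. P0: store L2 := 68  bus=[BusUpgr]  L2: P0=M P1=I  mem[L2]=60
8. P1: load  L2  bus=[BusRd,Flush]  L2: P0=S P1=S  mem[L2]=68
9. P1: store L1 := 8  bus=[BusRdX,Flush]  L1: P0=I P1=M  mem[L1]=47
10. P1: store L0 := 7  bus=[BusUpgr]  L0: P0=I P1=M  mem[L0]=54
11. P0: load  L2  bus=[-]  L2: P0=S P1=S  mem[L2]=68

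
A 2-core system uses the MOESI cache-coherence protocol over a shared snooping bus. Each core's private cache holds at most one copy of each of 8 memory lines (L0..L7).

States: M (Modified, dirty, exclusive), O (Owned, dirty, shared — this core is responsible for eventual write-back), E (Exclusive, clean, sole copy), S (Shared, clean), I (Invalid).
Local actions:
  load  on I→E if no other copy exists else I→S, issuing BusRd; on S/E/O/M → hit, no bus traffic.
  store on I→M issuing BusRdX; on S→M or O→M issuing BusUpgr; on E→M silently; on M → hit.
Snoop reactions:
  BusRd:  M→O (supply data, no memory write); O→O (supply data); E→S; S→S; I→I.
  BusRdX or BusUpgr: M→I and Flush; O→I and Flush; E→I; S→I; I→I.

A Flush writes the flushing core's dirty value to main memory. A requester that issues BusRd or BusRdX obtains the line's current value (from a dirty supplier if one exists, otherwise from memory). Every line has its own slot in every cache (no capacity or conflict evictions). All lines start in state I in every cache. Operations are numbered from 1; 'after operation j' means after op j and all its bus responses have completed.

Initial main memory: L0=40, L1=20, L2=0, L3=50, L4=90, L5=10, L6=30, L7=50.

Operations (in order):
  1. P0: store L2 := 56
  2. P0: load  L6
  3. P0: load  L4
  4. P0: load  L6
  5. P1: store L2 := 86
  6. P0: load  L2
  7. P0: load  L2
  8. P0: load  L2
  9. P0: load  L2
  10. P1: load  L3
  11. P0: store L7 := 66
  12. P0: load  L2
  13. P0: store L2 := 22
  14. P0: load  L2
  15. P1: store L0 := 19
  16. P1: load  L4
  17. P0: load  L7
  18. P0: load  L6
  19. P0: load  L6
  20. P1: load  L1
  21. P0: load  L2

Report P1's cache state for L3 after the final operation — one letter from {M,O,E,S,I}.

  op1 P0: store L2 := 56 → M/I on L2; bus BusRdX; mem=0
  op2 P0: load  L6 → E/I on L6; bus BusRd; mem=30
  op3 P0: load  L4 → E/I on L4; bus BusRd; mem=90
  op4 P0: load  L6 → E/I on L6; bus (none); mem=30
  op5 P1: store L2 := 86 → I/M on L2; bus BusRdX Flush; mem=56
  op6 P0: load  L2 → S/O on L2; bus BusRd; mem=56
  op7 P0: load  L2 → S/O on L2; bus (none); mem=56
  op8 P0: load  L2 → S/O on L2; bus (none); mem=56
  op9 P0: load  L2 → S/O on L2; bus (none); mem=56
  op10 P1: load  L3 → I/E on L3; bus BusRd; mem=50
  op11 P0: store L7 := 66 → M/I on L7; bus BusRdX; mem=50
  op12 P0: load  L2 → S/O on L2; bus (none); mem=56
  op13 P0: store L2 := 22 → M/I on L2; bus BusUpgr Flush; mem=86
  op14 P0: load  L2 → M/I on L2; bus (none); mem=86
  op15 P1: store L0 := 19 → I/M on L0; bus BusRdX; mem=40
  op16 P1: load  L4 → S/S on L4; bus BusRd; mem=90
  op17 P0: load  L7 → M/I on L7; bus (none); mem=50
  op18 P0: load  L6 → E/I on L6; bus (none); mem=30
  op19 P0: load  L6 → E/I on L6; bus (none); mem=30
  op20 P1: load  L1 → I/E on L1; bus BusRd; mem=20
  op21 P0: load  L2 → M/I on L2; bus (none); mem=86

state = E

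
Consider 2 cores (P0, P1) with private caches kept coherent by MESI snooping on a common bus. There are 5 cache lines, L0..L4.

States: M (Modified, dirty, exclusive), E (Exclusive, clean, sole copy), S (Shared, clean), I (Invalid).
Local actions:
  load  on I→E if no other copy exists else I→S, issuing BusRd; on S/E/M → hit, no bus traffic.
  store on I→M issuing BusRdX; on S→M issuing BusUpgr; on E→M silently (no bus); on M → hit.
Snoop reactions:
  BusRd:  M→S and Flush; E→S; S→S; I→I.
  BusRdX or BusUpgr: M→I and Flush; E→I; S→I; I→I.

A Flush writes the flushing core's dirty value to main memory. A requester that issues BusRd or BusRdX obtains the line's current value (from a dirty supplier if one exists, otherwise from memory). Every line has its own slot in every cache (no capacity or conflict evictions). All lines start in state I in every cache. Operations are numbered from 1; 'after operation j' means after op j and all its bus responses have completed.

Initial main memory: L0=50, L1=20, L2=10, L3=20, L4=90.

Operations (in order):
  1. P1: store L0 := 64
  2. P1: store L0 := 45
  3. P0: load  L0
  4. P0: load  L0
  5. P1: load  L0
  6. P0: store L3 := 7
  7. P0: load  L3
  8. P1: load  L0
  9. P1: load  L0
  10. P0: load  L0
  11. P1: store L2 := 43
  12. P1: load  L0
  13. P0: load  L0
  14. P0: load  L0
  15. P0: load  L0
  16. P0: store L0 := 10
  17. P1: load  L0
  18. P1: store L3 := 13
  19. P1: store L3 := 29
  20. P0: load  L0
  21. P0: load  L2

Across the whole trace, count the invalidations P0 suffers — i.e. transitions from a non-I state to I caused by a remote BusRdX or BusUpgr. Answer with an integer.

invalidations = 1

1. P1: store L0 := 64  bus=[BusRdX]  L0: P0=I P1=M  mem[L0]=50
2. P1: store L0 := 45  bus=[-]  L0: P0=I P1=M  mem[L0]=50
3. P0: load  L0  bus=[BusRd,Flush]  L0: P0=S P1=S  mem[L0]=45
4. P0: load  L0  bus=[-]  L0: P0=S P1=S  mem[L0]=45
5. P1: load  L0  bus=[-]  L0: P0=S P1=S  mem[L0]=45
6. P0: store L3 := 7  bus=[BusRdX]  L3: P0=M P1=I  mem[L3]=20
7. P0: load  L3  bus=[-]  L3: P0=M P1=I  mem[L3]=20
8. P1: load  L0  bus=[-]  L0: P0=S P1=S  mem[L0]=45
9. P1: load  L0  bus=[-]  L0: P0=S P1=S  mem[L0]=45
10. P0: load  L0  bus=[-]  L0: P0=S P1=S  mem[L0]=45
11. P1: store L2 := 43  bus=[BusRdX]  L2: P0=I P1=M  mem[L2]=10
12. P1: load  L0  bus=[-]  L0: P0=S P1=S  mem[L0]=45
13. P0: load  L0  bus=[-]  L0: P0=S P1=S  mem[L0]=45
14. P0: load  L0  bus=[-]  L0: P0=S P1=S  mem[L0]=45
15. P0: load  L0  bus=[-]  L0: P0=S P1=S  mem[L0]=45
16. P0: store L0 := 10  bus=[BusUpgr]  L0: P0=M P1=I  mem[L0]=45
17. P1: load  L0  bus=[BusRd,Flush]  L0: P0=S P1=S  mem[L0]=10
18. P1: store L3 := 13  bus=[BusRdX,Flush]  L3: P0=I P1=M  mem[L3]=7
19. P1: store L3 := 29  bus=[-]  L3: P0=I P1=M  mem[L3]=7
20. P0: load  L0  bus=[-]  L0: P0=S P1=S  mem[L0]=10
21. P0: load  L2  bus=[BusRd,Flush]  L2: P0=S P1=S  mem[L2]=43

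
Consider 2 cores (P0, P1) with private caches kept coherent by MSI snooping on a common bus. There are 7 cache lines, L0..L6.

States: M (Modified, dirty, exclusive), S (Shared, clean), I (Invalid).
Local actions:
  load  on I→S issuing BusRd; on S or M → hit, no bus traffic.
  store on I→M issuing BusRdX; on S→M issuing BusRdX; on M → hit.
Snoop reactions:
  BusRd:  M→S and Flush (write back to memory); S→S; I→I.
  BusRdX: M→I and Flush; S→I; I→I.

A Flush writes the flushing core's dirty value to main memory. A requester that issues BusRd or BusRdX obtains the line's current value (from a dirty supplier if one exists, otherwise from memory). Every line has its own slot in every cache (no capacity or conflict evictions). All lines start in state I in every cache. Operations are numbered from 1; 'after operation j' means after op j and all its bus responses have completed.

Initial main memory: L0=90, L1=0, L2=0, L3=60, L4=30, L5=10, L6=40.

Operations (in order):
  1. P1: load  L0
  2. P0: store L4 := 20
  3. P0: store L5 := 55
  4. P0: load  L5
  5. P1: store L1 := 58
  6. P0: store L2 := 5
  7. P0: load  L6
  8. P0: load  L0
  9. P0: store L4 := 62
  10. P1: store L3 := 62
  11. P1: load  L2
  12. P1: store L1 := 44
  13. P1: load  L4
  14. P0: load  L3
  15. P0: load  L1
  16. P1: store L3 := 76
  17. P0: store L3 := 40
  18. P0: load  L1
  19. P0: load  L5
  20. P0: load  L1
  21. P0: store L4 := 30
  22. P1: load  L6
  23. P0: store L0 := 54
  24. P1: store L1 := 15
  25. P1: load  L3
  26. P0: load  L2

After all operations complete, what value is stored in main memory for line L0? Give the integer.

memory[L0] = 90

[1] P1: load  L0 | P0:I, P1:S(90) | bus: BusRd
[2] P0: store L4 := 20 | P0:M(20), P1:I | bus: BusRdX
[3] P0: store L5 := 55 | P0:M(55), P1:I | bus: BusRdX
[4] P0: load  L5 | P0:M(55), P1:I | bus: none
[5] P1: store L1 := 58 | P0:I, P1:M(58) | bus: BusRdX
[6] P0: store L2 := 5 | P0:M(5), P1:I | bus: BusRdX
[7] P0: load  L6 | P0:S(40), P1:I | bus: BusRd
[8] P0: load  L0 | P0:S(90), P1:S(90) | bus: BusRd
[9] P0: store L4 := 62 | P0:M(62), P1:I | bus: none
[10] P1: store L3 := 62 | P0:I, P1:M(62) | bus: BusRdX
[11] P1: load  L2 | P0:S(5), P1:S(5) | bus: BusRd,Flush
[12] P1: store L1 := 44 | P0:I, P1:M(44) | bus: none
[13] P1: load  L4 | P0:S(62), P1:S(62) | bus: BusRd,Flush
[14] P0: load  L3 | P0:S(62), P1:S(62) | bus: BusRd,Flush
[15] P0: load  L1 | P0:S(44), P1:S(44) | bus: BusRd,Flush
[16] P1: store L3 := 76 | P0:I, P1:M(76) | bus: BusRdX
[17] P0: store L3 := 40 | P0:M(40), P1:I | bus: BusRdX,Flush
[18] P0: load  L1 | P0:S(44), P1:S(44) | bus: none
[19] P0: load  L5 | P0:M(55), P1:I | bus: none
[20] P0: load  L1 | P0:S(44), P1:S(44) | bus: none
[21] P0: store L4 := 30 | P0:M(30), P1:I | bus: BusRdX
[22] P1: load  L6 | P0:S(40), P1:S(40) | bus: BusRd
[23] P0: store L0 := 54 | P0:M(54), P1:I | bus: BusRdX
[24] P1: store L1 := 15 | P0:I, P1:M(15) | bus: BusRdX
[25] P1: load  L3 | P0:S(40), P1:S(40) | bus: BusRd,Flush
[26] P0: load  L2 | P0:S(5), P1:S(5) | bus: none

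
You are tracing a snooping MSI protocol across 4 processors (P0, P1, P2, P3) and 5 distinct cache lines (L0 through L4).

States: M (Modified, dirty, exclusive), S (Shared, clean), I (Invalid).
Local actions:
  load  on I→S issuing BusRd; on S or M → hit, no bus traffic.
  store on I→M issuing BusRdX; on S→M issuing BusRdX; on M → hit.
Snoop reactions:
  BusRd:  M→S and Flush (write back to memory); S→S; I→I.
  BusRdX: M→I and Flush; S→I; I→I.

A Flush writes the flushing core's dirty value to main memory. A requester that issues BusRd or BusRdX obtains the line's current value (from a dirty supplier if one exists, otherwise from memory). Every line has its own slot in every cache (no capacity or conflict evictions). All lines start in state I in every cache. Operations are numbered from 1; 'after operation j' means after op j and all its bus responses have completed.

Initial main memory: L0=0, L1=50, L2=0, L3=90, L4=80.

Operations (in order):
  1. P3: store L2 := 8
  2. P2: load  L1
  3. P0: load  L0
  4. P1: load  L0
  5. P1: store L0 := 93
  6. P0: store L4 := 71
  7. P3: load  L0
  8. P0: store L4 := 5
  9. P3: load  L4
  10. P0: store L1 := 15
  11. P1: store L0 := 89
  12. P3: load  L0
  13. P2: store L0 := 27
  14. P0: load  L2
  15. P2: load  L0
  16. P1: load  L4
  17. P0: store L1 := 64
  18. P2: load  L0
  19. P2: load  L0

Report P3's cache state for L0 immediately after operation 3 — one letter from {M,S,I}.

state = I

  op1 P3: store L2 := 8 → I/I/I/M on L2; bus BusRdX; mem=0
  op2 P2: load  L1 → I/I/S/I on L1; bus BusRd; mem=50
  op3 P0: load  L0 → S/I/I/I on L0; bus BusRd; mem=0
  op4 P1: load  L0 → S/S/I/I on L0; bus BusRd; mem=0
  op5 P1: store L0 := 93 → I/M/I/I on L0; bus BusRdX; mem=0
  op6 P0: store L4 := 71 → M/I/I/I on L4; bus BusRdX; mem=80
  op7 P3: load  L0 → I/S/I/S on L0; bus BusRd Flush; mem=93
  op8 P0: store L4 := 5 → M/I/I/I on L4; bus (none); mem=80
  op9 P3: load  L4 → S/I/I/S on L4; bus BusRd Flush; mem=5
  op10 P0: store L1 := 15 → M/I/I/I on L1; bus BusRdX; mem=50
  op11 P1: store L0 := 89 → I/M/I/I on L0; bus BusRdX; mem=93
  op12 P3: load  L0 → I/S/I/S on L0; bus BusRd Flush; mem=89
  op13 P2: store L0 := 27 → I/I/M/I on L0; bus BusRdX; mem=89
  op14 P0: load  L2 → S/I/I/S on L2; bus BusRd Flush; mem=8
  op15 P2: load  L0 → I/I/M/I on L0; bus (none); mem=89
  op16 P1: load  L4 → S/S/I/S on L4; bus BusRd; mem=5
  op17 P0: store L1 := 64 → M/I/I/I on L1; bus (none); mem=50
  op18 P2: load  L0 → I/I/M/I on L0; bus (none); mem=89
  op19 P2: load  L0 → I/I/M/I on L0; bus (none); mem=89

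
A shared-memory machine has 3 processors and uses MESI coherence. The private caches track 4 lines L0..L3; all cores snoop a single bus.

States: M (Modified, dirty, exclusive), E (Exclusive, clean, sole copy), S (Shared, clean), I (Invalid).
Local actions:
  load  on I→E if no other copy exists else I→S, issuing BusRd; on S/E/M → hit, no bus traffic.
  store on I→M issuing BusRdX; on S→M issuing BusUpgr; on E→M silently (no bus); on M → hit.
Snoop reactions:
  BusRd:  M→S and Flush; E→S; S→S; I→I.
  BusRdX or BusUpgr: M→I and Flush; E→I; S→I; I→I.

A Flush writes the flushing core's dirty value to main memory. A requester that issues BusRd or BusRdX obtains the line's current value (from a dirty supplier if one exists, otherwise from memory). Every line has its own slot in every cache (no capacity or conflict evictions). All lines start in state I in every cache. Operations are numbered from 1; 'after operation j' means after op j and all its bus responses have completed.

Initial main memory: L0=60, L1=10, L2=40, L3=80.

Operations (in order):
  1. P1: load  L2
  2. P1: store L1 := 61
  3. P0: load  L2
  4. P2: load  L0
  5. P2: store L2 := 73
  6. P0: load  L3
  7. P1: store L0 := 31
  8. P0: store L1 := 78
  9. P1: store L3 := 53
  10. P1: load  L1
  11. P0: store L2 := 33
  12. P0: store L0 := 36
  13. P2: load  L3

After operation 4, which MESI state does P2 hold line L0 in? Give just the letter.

step 1: P1: load  L2  ⟶  IEI  (L2)  txn=BusRd  M[L2]=40
step 2: P1: store L1 := 61  ⟶  IMI  (L1)  txn=BusRdX  M[L1]=10
step 3: P0: load  L2  ⟶  SSI  (L2)  txn=BusRd  M[L2]=40
step 4: P2: load  L0  ⟶  IIE  (L0)  txn=BusRd  M[L0]=60
step 5: P2: store L2 := 73  ⟶  IIM  (L2)  txn=BusRdX  M[L2]=40
step 6: P0: load  L3  ⟶  EII  (L3)  txn=BusRd  M[L3]=80
step 7: P1: store L0 := 31  ⟶  IMI  (L0)  txn=BusRdX  M[L0]=60
step 8: P0: store L1 := 78  ⟶  MII  (L1)  txn=BusRdX+Flush  M[L1]=61
step 9: P1: store L3 := 53  ⟶  IMI  (L3)  txn=BusRdX  M[L3]=80
step 10: P1: load  L1  ⟶  SSI  (L1)  txn=BusRd+Flush  M[L1]=78
step 11: P0: store L2 := 33  ⟶  MII  (L2)  txn=BusRdX+Flush  M[L2]=73
step 12: P0: store L0 := 36  ⟶  MII  (L0)  txn=BusRdX+Flush  M[L0]=31
step 13: P2: load  L3  ⟶  ISS  (L3)  txn=BusRd+Flush  M[L3]=53

state = E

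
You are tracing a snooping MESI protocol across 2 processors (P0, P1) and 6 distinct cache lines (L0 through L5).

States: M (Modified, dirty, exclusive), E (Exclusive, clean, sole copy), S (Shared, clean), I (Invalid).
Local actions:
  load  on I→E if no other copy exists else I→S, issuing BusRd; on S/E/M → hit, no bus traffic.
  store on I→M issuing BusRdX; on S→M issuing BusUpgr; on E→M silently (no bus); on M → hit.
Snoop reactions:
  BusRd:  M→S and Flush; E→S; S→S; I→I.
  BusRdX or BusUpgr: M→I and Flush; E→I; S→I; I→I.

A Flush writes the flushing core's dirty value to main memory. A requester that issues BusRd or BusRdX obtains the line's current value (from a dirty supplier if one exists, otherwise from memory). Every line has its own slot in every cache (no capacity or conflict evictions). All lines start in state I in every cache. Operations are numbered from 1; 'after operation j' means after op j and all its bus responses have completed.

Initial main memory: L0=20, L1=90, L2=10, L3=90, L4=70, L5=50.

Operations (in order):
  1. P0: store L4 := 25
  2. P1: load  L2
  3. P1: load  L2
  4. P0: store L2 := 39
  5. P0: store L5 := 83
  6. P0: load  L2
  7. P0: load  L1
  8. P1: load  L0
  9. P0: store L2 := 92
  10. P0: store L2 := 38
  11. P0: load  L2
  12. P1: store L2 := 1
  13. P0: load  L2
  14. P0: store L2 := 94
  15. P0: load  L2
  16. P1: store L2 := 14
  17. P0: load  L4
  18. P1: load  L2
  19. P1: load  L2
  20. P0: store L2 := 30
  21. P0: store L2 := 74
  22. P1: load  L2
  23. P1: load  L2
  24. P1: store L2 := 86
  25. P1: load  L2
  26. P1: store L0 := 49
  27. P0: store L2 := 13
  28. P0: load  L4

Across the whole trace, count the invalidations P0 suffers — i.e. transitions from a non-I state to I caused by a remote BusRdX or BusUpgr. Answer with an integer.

invalidations = 3

  op1 P0: store L4 := 25 → M/I on L4; bus BusRdX; mem=70
  op2 P1: load  L2 → I/E on L2; bus BusRd; mem=10
  op3 P1: load  L2 → I/E on L2; bus (none); mem=10
  op4 P0: store L2 := 39 → M/I on L2; bus BusRdX; mem=10
  op5 P0: store L5 := 83 → M/I on L5; bus BusRdX; mem=50
  op6 P0: load  L2 → M/I on L2; bus (none); mem=10
  op7 P0: load  L1 → E/I on L1; bus BusRd; mem=90
  op8 P1: load  L0 → I/E on L0; bus BusRd; mem=20
  op9 P0: store L2 := 92 → M/I on L2; bus (none); mem=10
  op10 P0: store L2 := 38 → M/I on L2; bus (none); mem=10
  op11 P0: load  L2 → M/I on L2; bus (none); mem=10
  op12 P1: store L2 := 1 → I/M on L2; bus BusRdX Flush; mem=38
  op13 P0: load  L2 → S/S on L2; bus BusRd Flush; mem=1
  op14 P0: store L2 := 94 → M/I on L2; bus BusUpgr; mem=1
  op15 P0: load  L2 → M/I on L2; bus (none); mem=1
  op16 P1: store L2 := 14 → I/M on L2; bus BusRdX Flush; mem=94
  op17 P0: load  L4 → M/I on L4; bus (none); mem=70
  op18 P1: load  L2 → I/M on L2; bus (none); mem=94
  op19 P1: load  L2 → I/M on L2; bus (none); mem=94
  op20 P0: store L2 := 30 → M/I on L2; bus BusRdX Flush; mem=14
  op21 P0: store L2 := 74 → M/I on L2; bus (none); mem=14
  op22 P1: load  L2 → S/S on L2; bus BusRd Flush; mem=74
  op23 P1: load  L2 → S/S on L2; bus (none); mem=74
  op24 P1: store L2 := 86 → I/M on L2; bus BusUpgr; mem=74
  op25 P1: load  L2 → I/M on L2; bus (none); mem=74
  op26 P1: store L0 := 49 → I/M on L0; bus (none); mem=20
  op27 P0: store L2 := 13 → M/I on L2; bus BusRdX Flush; mem=86
  op28 P0: load  L4 → M/I on L4; bus (none); mem=70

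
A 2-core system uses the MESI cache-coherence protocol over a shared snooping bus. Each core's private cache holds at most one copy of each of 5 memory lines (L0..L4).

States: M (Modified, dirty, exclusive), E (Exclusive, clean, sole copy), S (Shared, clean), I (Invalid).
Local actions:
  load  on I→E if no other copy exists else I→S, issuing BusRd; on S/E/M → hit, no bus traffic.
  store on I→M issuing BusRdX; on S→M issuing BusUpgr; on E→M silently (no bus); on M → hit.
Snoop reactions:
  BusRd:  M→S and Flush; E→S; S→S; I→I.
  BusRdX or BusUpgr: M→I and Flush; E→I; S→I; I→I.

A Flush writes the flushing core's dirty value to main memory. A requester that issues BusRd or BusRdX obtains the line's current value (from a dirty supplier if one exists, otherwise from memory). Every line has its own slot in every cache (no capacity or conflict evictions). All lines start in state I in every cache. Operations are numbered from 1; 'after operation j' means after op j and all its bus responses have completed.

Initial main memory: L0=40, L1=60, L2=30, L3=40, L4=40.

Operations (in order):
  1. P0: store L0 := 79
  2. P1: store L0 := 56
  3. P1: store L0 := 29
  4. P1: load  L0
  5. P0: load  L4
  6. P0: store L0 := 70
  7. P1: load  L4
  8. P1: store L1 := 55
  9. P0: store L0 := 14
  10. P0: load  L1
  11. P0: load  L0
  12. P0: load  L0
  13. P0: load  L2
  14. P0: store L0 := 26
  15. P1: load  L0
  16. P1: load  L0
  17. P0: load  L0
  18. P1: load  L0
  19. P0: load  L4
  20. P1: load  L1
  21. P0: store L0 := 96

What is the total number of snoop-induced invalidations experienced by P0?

invalidations = 1

[1] P0: store L0 := 79 | P0:M(79), P1:I | bus: BusRdX
[2] P1: store L0 := 56 | P0:I, P1:M(56) | bus: BusRdX,Flush
[3] P1: store L0 := 29 | P0:I, P1:M(29) | bus: none
[4] P1: load  L0 | P0:I, P1:M(29) | bus: none
[5] P0: load  L4 | P0:E(40), P1:I | bus: BusRd
[6] P0: store L0 := 70 | P0:M(70), P1:I | bus: BusRdX,Flush
[7] P1: load  L4 | P0:S(40), P1:S(40) | bus: BusRd
[8] P1: store L1 := 55 | P0:I, P1:M(55) | bus: BusRdX
[9] P0: store L0 := 14 | P0:M(14), P1:I | bus: none
[10] P0: load  L1 | P0:S(55), P1:S(55) | bus: BusRd,Flush
[11] P0: load  L0 | P0:M(14), P1:I | bus: none
[12] P0: load  L0 | P0:M(14), P1:I | bus: none
[13] P0: load  L2 | P0:E(30), P1:I | bus: BusRd
[14] P0: store L0 := 26 | P0:M(26), P1:I | bus: none
[15] P1: load  L0 | P0:S(26), P1:S(26) | bus: BusRd,Flush
[16] P1: load  L0 | P0:S(26), P1:S(26) | bus: none
[17] P0: load  L0 | P0:S(26), P1:S(26) | bus: none
[18] P1: load  L0 | P0:S(26), P1:S(26) | bus: none
[19] P0: load  L4 | P0:S(40), P1:S(40) | bus: none
[20] P1: load  L1 | P0:S(55), P1:S(55) | bus: none
[21] P0: store L0 := 96 | P0:M(96), P1:I | bus: BusUpgr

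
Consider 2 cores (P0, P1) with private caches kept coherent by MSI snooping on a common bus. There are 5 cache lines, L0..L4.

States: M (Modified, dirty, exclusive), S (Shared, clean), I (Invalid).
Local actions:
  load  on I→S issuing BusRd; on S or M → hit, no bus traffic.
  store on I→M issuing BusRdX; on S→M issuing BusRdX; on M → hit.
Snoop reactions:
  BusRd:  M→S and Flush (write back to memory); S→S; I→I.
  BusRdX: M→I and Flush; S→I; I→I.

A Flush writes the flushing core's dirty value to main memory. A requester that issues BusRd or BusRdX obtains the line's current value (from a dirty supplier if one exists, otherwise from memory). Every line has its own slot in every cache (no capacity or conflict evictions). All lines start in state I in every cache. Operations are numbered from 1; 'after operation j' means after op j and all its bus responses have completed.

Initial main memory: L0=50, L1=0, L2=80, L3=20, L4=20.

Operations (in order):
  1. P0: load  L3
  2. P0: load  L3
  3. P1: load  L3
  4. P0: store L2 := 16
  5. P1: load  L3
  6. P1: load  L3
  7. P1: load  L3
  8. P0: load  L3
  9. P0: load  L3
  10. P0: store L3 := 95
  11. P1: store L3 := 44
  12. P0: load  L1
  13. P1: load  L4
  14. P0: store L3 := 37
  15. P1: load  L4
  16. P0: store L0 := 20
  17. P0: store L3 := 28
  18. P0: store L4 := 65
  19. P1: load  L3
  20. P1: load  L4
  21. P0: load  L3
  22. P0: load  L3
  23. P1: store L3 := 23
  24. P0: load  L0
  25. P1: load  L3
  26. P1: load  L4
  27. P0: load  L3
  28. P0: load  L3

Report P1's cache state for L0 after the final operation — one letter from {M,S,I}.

1. P0: load  L3  bus=[BusRd]  L3: P0=S P1=I  mem[L3]=20
2. P0: load  L3  bus=[-]  L3: P0=S P1=I  mem[L3]=20
3. P1: load  L3  bus=[BusRd]  L3: P0=S P1=S  mem[L3]=20
4. P0: store L2 := 16  bus=[BusRdX]  L2: P0=M P1=I  mem[L2]=80
5. P1: load  L3  bus=[-]  L3: P0=S P1=S  mem[L3]=20
6. P1: load  L3  bus=[-]  L3: P0=S P1=S  mem[L3]=20
7. P1: load  L3  bus=[-]  L3: P0=S P1=S  mem[L3]=20
8. P0: load  L3  bus=[-]  L3: P0=S P1=S  mem[L3]=20
9. P0: load  L3  bus=[-]  L3: P0=S P1=S  mem[L3]=20
10. P0: store L3 := 95  bus=[BusRdX]  L3: P0=M P1=I  mem[L3]=20
11. P1: store L3 := 44  bus=[BusRdX,Flush]  L3: P0=I P1=M  mem[L3]=95
12. P0: load  L1  bus=[BusRd]  L1: P0=S P1=I  mem[L1]=0
13. P1: load  L4  bus=[BusRd]  L4: P0=I P1=S  mem[L4]=20
14. P0: store L3 := 37  bus=[BusRdX,Flush]  L3: P0=M P1=I  mem[L3]=44
15. P1: load  L4  bus=[-]  L4: P0=I P1=S  mem[L4]=20
16. P0: store L0 := 20  bus=[BusRdX]  L0: P0=M P1=I  mem[L0]=50
17. P0: store L3 := 28  bus=[-]  L3: P0=M P1=I  mem[L3]=44
18. P0: store L4 := 65  bus=[BusRdX]  L4: P0=M P1=I  mem[L4]=20
19. P1: load  L3  bus=[BusRd,Flush]  L3: P0=S P1=S  mem[L3]=28
20. P1: load  L4  bus=[BusRd,Flush]  L4: P0=S P1=S  mem[L4]=65
21. P0: load  L3  bus=[-]  L3: P0=S P1=S  mem[L3]=28
22. P0: load  L3  bus=[-]  L3: P0=S P1=S  mem[L3]=28
23. P1: store L3 := 23  bus=[BusRdX]  L3: P0=I P1=M  mem[L3]=28
24. P0: load  L0  bus=[-]  L0: P0=M P1=I  mem[L0]=50
25. P1: load  L3  bus=[-]  L3: P0=I P1=M  mem[L3]=28
26. P1: load  L4  bus=[-]  L4: P0=S P1=S  mem[L4]=65
27. P0: load  L3  bus=[BusRd,Flush]  L3: P0=S P1=S  mem[L3]=23
28. P0: load  L3  bus=[-]  L3: P0=S P1=S  mem[L3]=23

state = I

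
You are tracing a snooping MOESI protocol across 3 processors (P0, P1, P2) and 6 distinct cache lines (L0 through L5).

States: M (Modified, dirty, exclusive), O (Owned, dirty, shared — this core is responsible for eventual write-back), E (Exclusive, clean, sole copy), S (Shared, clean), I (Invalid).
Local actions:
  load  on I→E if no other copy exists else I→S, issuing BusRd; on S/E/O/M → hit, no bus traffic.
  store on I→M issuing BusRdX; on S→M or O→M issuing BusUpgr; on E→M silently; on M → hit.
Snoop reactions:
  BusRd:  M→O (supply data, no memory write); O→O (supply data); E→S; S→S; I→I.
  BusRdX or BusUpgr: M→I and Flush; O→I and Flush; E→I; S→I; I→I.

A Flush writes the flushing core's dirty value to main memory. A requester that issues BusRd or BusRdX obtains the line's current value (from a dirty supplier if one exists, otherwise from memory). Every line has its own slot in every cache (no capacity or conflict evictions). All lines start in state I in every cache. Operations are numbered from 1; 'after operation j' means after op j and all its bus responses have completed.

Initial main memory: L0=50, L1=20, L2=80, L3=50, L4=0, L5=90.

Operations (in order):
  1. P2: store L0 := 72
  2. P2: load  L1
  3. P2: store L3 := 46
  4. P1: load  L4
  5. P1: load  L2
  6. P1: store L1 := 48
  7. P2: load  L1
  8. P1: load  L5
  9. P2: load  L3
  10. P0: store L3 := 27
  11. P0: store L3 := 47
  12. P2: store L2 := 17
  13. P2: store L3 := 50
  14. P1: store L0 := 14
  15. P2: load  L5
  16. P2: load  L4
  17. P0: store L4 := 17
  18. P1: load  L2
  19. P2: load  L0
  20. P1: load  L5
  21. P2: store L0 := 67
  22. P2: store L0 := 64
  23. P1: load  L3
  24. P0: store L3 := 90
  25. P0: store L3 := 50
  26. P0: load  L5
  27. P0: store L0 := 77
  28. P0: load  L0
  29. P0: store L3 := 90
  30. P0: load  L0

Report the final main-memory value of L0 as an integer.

memory[L0] = 64

1. P2: store L0 := 72  bus=[BusRdX]  L0: P0=I P1=I P2=M  mem[L0]=50
2. P2: load  L1  bus=[BusRd]  L1: P0=I P1=I P2=E  mem[L1]=20
3. P2: store L3 := 46  bus=[BusRdX]  L3: P0=I P1=I P2=M  mem[L3]=50
4. P1: load  L4  bus=[BusRd]  L4: P0=I P1=E P2=I  mem[L4]=0
5. P1: load  L2  bus=[BusRd]  L2: P0=I P1=E P2=I  mem[L2]=80
6. P1: store L1 := 48  bus=[BusRdX]  L1: P0=I P1=M P2=I  mem[L1]=20
7. P2: load  L1  bus=[BusRd]  L1: P0=I P1=O P2=S  mem[L1]=20
8. P1: load  L5  bus=[BusRd]  L5: P0=I P1=E P2=I  mem[L5]=90
9. P2: load  L3  bus=[-]  L3: P0=I P1=I P2=M  mem[L3]=50
10. P0: store L3 := 27  bus=[BusRdX,Flush]  L3: P0=M P1=I P2=I  mem[L3]=46
11. P0: store L3 := 47  bus=[-]  L3: P0=M P1=I P2=I  mem[L3]=46
12. P2: store L2 := 17  bus=[BusRdX]  L2: P0=I P1=I P2=M  mem[L2]=80
13. P2: store L3 := 50  bus=[BusRdX,Flush]  L3: P0=I P1=I P2=M  mem[L3]=47
14. P1: store L0 := 14  bus=[BusRdX,Flush]  L0: P0=I P1=M P2=I  mem[L0]=72
15. P2: load  L5  bus=[BusRd]  L5: P0=I P1=S P2=S  mem[L5]=90
16. P2: load  L4  bus=[BusRd]  L4: P0=I P1=S P2=S  mem[L4]=0
17. P0: store L4 := 17  bus=[BusRdX]  L4: P0=M P1=I P2=I  mem[L4]=0
18. P1: load  L2  bus=[BusRd]  L2: P0=I P1=S P2=O  mem[L2]=80
19. P2: load  L0  bus=[BusRd]  L0: P0=I P1=O P2=S  mem[L0]=72
20. P1: load  L5  bus=[-]  L5: P0=I P1=S P2=S  mem[L5]=90
21. P2: store L0 := 67  bus=[BusUpgr,Flush]  L0: P0=I P1=I P2=M  mem[L0]=14
22. P2: store L0 := 64  bus=[-]  L0: P0=I P1=I P2=M  mem[L0]=14
23. P1: load  L3  bus=[BusRd]  L3: P0=I P1=S P2=O  mem[L3]=47
24. P0: store L3 := 90  bus=[BusRdX,Flush]  L3: P0=M P1=I P2=I  mem[L3]=50
25. P0: store L3 := 50  bus=[-]  L3: P0=M P1=I P2=I  mem[L3]=50
26. P0: load  L5  bus=[BusRd]  L5: P0=S P1=S P2=S  mem[L5]=90
27. P0: store L0 := 77  bus=[BusRdX,Flush]  L0: P0=M P1=I P2=I  mem[L0]=64
28. P0: load  L0  bus=[-]  L0: P0=M P1=I P2=I  mem[L0]=64
29. P0: store L3 := 90  bus=[-]  L3: P0=M P1=I P2=I  mem[L3]=50
30. P0: load  L0  bus=[-]  L0: P0=M P1=I P2=I  mem[L0]=64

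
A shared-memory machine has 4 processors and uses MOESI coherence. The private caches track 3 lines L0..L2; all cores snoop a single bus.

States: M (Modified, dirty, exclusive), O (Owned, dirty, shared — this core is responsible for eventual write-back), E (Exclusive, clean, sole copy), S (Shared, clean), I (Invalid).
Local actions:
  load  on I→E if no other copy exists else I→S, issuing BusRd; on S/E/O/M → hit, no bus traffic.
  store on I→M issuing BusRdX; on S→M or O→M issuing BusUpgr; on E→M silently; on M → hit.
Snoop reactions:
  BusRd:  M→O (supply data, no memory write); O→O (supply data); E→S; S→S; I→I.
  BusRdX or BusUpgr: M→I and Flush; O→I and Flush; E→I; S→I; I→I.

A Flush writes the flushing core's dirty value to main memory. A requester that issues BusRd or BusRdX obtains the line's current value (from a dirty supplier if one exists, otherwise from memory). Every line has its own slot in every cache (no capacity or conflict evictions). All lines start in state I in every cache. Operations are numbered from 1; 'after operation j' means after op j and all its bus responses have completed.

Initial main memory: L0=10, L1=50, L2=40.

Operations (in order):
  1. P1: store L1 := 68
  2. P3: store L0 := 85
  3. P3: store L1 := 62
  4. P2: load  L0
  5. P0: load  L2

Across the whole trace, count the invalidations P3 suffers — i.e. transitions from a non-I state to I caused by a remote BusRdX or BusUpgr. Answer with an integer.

step 1: P1: store L1 := 68  ⟶  IMII  (L1)  txn=BusRdX  M[L1]=50
step 2: P3: store L0 := 85  ⟶  IIIM  (L0)  txn=BusRdX  M[L0]=10
step 3: P3: store L1 := 62  ⟶  IIIM  (L1)  txn=BusRdX+Flush  M[L1]=68
step 4: P2: load  L0  ⟶  IISO  (L0)  txn=BusRd  M[L0]=10
step 5: P0: load  L2  ⟶  EIII  (L2)  txn=BusRd  M[L2]=40

invalidations = 0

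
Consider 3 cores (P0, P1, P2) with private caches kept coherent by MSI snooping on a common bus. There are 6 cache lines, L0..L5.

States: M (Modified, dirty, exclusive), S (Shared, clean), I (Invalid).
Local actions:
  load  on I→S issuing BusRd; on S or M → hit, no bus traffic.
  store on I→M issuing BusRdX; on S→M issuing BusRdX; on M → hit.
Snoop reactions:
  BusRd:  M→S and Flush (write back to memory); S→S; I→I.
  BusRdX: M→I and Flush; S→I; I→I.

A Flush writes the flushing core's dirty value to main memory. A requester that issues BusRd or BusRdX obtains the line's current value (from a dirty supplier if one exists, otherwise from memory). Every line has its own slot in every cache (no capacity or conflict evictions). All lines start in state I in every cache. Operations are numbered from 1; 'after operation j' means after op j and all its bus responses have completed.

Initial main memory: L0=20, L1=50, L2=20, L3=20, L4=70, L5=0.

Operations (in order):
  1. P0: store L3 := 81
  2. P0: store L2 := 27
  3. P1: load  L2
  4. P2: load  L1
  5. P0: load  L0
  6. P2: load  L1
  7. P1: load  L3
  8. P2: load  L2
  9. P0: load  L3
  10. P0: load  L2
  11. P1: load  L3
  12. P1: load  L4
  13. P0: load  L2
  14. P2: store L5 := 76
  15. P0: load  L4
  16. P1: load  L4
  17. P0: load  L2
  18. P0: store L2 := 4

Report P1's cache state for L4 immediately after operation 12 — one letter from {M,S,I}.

step 1: P0: store L3 := 81  ⟶  MII  (L3)  txn=BusRdX  M[L3]=20
step 2: P0: store L2 := 27  ⟶  MII  (L2)  txn=BusRdX  M[L2]=20
step 3: P1: load  L2  ⟶  SSI  (L2)  txn=BusRd+Flush  M[L2]=27
step 4: P2: load  L1  ⟶  IIS  (L1)  txn=BusRd  M[L1]=50
step 5: P0: load  L0  ⟶  SII  (L0)  txn=BusRd  M[L0]=20
step 6: P2: load  L1  ⟶  IIS  (L1)  txn=∅  M[L1]=50
step 7: P1: load  L3  ⟶  SSI  (L3)  txn=BusRd+Flush  M[L3]=81
step 8: P2: load  L2  ⟶  SSS  (L2)  txn=BusRd  M[L2]=27
step 9: P0: load  L3  ⟶  SSI  (L3)  txn=∅  M[L3]=81
step 10: P0: load  L2  ⟶  SSS  (L2)  txn=∅  M[L2]=27
step 11: P1: load  L3  ⟶  SSI  (L3)  txn=∅  M[L3]=81
step 12: P1: load  L4  ⟶  ISI  (L4)  txn=BusRd  M[L4]=70
step 13: P0: load  L2  ⟶  SSS  (L2)  txn=∅  M[L2]=27
step 14: P2: store L5 := 76  ⟶  IIM  (L5)  txn=BusRdX  M[L5]=0
step 15: P0: load  L4  ⟶  SSI  (L4)  txn=BusRd  M[L4]=70
step 16: P1: load  L4  ⟶  SSI  (L4)  txn=∅  M[L4]=70
step 17: P0: load  L2  ⟶  SSS  (L2)  txn=∅  M[L2]=27
step 18: P0: store L2 := 4  ⟶  MII  (L2)  txn=BusRdX  M[L2]=27

state = S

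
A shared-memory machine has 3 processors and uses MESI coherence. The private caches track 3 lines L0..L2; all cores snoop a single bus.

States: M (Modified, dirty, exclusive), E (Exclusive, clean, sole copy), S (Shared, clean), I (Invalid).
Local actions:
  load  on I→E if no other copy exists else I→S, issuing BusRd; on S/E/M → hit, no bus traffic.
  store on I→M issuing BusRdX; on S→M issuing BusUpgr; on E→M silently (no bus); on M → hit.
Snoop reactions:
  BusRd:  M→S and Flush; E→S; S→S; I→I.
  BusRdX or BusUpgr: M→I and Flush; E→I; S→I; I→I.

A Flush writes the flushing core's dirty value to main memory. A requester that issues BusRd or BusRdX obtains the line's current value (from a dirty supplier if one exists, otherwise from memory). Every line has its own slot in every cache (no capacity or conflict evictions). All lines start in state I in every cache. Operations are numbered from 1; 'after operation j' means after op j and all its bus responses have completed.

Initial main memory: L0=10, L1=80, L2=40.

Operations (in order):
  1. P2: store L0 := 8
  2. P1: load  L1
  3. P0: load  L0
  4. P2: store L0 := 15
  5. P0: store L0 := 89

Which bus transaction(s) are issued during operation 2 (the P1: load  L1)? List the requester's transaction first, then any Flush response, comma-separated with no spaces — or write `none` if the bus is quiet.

  op1 P2: store L0 := 8 → I/I/M on L0; bus BusRdX; mem=10
  op2 P1: load  L1 → I/E/I on L1; bus BusRd; mem=80
  op3 P0: load  L0 → S/I/S on L0; bus BusRd Flush; mem=8
  op4 P2: store L0 := 15 → I/I/M on L0; bus BusUpgr; mem=8
  op5 P0: store L0 := 89 → M/I/I on L0; bus BusRdX Flush; mem=15

bus = BusRd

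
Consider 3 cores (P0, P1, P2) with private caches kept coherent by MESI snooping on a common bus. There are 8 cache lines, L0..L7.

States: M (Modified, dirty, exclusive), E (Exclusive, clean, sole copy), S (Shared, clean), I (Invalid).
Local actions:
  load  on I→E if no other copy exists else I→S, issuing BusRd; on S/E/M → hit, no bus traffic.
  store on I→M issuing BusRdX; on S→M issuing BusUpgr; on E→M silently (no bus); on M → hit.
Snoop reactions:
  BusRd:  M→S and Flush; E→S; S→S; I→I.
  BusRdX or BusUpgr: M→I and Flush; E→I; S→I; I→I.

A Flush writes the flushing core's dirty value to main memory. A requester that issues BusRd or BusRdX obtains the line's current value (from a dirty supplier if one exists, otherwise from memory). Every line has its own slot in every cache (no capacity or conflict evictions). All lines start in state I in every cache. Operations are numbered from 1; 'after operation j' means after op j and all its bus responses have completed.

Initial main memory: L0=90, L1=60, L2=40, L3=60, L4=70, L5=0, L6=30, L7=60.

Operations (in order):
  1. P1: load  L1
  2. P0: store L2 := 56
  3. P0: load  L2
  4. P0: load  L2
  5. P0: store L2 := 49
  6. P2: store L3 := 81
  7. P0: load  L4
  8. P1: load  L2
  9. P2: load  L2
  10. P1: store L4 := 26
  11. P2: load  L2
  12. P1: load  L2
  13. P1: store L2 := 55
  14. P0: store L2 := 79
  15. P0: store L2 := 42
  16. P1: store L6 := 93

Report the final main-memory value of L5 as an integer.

memory[L5] = 0

[1] P1: load  L1 | P0:I, P1:E(60), P2:I | bus: BusRd
[2] P0: store L2 := 56 | P0:M(56), P1:I, P2:I | bus: BusRdX
[3] P0: load  L2 | P0:M(56), P1:I, P2:I | bus: none
[4] P0: load  L2 | P0:M(56), P1:I, P2:I | bus: none
[5] P0: store L2 := 49 | P0:M(49), P1:I, P2:I | bus: none
[6] P2: store L3 := 81 | P0:I, P1:I, P2:M(81) | bus: BusRdX
[7] P0: load  L4 | P0:E(70), P1:I, P2:I | bus: BusRd
[8] P1: load  L2 | P0:S(49), P1:S(49), P2:I | bus: BusRd,Flush
[9] P2: load  L2 | P0:S(49), P1:S(49), P2:S(49) | bus: BusRd
[10] P1: store L4 := 26 | P0:I, P1:M(26), P2:I | bus: BusRdX
[11] P2: load  L2 | P0:S(49), P1:S(49), P2:S(49) | bus: none
[12] P1: load  L2 | P0:S(49), P1:S(49), P2:S(49) | bus: none
[13] P1: store L2 := 55 | P0:I, P1:M(55), P2:I | bus: BusUpgr
[14] P0: store L2 := 79 | P0:M(79), P1:I, P2:I | bus: BusRdX,Flush
[15] P0: store L2 := 42 | P0:M(42), P1:I, P2:I | bus: none
[16] P1: store L6 := 93 | P0:I, P1:M(93), P2:I | bus: BusRdX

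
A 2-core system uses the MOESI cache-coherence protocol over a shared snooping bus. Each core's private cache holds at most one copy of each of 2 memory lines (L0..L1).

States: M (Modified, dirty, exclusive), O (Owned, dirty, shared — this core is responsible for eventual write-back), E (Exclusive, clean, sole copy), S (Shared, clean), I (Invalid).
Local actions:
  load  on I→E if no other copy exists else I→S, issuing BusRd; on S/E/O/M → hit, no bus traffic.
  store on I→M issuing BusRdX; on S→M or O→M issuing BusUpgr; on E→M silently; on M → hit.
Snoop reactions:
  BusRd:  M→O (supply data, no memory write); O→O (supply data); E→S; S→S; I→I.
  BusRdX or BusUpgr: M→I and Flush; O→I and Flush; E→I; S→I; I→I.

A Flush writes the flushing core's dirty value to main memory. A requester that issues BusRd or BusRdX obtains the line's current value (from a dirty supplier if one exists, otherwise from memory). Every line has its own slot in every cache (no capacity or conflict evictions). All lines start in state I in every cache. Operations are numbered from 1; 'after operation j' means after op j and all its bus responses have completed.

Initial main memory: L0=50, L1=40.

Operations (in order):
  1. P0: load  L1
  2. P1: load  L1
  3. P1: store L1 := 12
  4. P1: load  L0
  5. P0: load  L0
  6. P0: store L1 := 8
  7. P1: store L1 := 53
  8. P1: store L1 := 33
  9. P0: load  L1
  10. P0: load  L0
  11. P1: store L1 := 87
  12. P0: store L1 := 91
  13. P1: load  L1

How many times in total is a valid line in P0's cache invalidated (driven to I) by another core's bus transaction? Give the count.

[1] P0: load  L1 | P0:E(40), P1:I | bus: BusRd
[2] P1: load  L1 | P0:S(40), P1:S(40) | bus: BusRd
[3] P1: store L1 := 12 | P0:I, P1:M(12) | bus: BusUpgr
[4] P1: load  L0 | P0:I, P1:E(50) | bus: BusRd
[5] P0: load  L0 | P0:S(50), P1:S(50) | bus: BusRd
[6] P0: store L1 := 8 | P0:M(8), P1:I | bus: BusRdX,Flush
[7] P1: store L1 := 53 | P0:I, P1:M(53) | bus: BusRdX,Flush
[8] P1: store L1 := 33 | P0:I, P1:M(33) | bus: none
[9] P0: load  L1 | P0:S(33), P1:O(33) | bus: BusRd
[10] P0: load  L0 | P0:S(50), P1:S(50) | bus: none
[11] P1: store L1 := 87 | P0:I, P1:M(87) | bus: BusUpgr
[12] P0: store L1 := 91 | P0:M(91), P1:I | bus: BusRdX,Flush
[13] P1: load  L1 | P0:O(91), P1:S(91) | bus: BusRd

invalidations = 3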